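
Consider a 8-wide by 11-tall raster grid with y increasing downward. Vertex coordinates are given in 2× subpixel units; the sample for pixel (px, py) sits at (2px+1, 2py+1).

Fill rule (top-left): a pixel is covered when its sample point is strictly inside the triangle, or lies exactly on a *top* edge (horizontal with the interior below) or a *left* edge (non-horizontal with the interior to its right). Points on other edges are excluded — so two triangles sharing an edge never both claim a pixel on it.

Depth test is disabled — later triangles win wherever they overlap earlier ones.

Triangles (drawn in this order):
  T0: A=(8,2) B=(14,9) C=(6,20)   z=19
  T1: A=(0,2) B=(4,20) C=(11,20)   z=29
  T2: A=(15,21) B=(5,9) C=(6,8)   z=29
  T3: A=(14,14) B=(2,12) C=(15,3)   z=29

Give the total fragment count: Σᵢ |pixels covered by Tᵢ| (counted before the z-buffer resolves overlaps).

T0:
  2·area = 122
  edge (8, 2)→(14, 9): d=(6,7) right/bottom  bias=-1
  edge (14, 9)→(6, 20): d=(-8,11) right/bottom  bias=-1
  edge (6, 20)→(8, 2): d=(2,-18) top-left  bias=+0
    (4,2)@(9, 5): e=[11,87,24] → #
    (5,2)@(11, 5): e=[-3,65,60] → ·
    (4,3)@(9, 7): e=[23,71,28] → #
    (5,3)@(11, 7): e=[9,49,64] → #
    (6,3)@(13, 7): e=[-5,27,100] → ·
    (4,4)@(9, 9): e=[35,55,32] → #
    (6,4)@(13, 9): e=[7,11,104] → #
    (7,4)@(15, 9): e=[-7,-11,140] → ·
    (3,5)@(7, 11): e=[61,61,0] → #  [on edge]
    (6,5)@(13, 11): e=[19,-5,108] → ·
    (3,6)@(7, 13): e=[73,45,4] → #
    (6,6)@(13, 13): e=[31,-21,112] → ·
  covered (15 px):
    · · · · · · · ·
    · · · · · · · ·
    · · · · # · · ·
    · · · · # # · ·
    · · · · # # # ·
    · · · # # # · ·
    · · · # # # · ·
    · · · # # · · ·
    · · · # · · · ·
    · · · · · · · ·
    · · · · · · · ·
T1:
  2·area = 126  (B↔C swapped to make it positive)
  edge (0, 2)→(11, 20): d=(11,18) right/bottom  bias=-1
  edge (11, 20)→(4, 20): d=(-7,0) right/bottom  bias=-1
  edge (4, 20)→(0, 2): d=(-4,-18) top-left  bias=+0
    (0,2)@(1, 5): e=[15,105,6] → #
    (1,2)@(3, 5): e=[-21,105,42] → ·
    (0,3)@(1, 7): e=[37,91,-2] → ·
    (1,3)@(3, 7): e=[1,91,34] → #
    (2,3)@(5, 7): e=[-35,91,70] → ·
    (1,4)@(3, 9): e=[23,77,26] → #
    (2,4)@(5, 9): e=[-13,77,62] → ·
    (1,5)@(3, 11): e=[45,63,18] → #
    (2,5)@(5, 11): e=[9,63,54] → #
    (3,5)@(7, 11): e=[-27,63,90] → ·
    (1,6)@(3, 13): e=[67,49,10] → #
    (3,6)@(7, 13): e=[-5,49,82] → ·
  covered (16 px):
    · · · · · · · ·
    · · · · · · · ·
    # · · · · · · ·
    · # · · · · · ·
    · # · · · · · ·
    · # # · · · · ·
    · # # · · · · ·
    · # # # · · · ·
    · · # # # · · ·
    · · # # # · · ·
    · · · · · · · ·
T2:
  2·area = 22
  edge (15, 21)→(5, 9): d=(-10,-12) top-left  bias=+0
  edge (5, 9)→(6, 8): d=(1,-1) top-left  bias=+0
  edge (6, 8)→(15, 21): d=(9,13) right/bottom  bias=-1
    (6,0)@(13, 1): e=[176,0,-154] → ·  [on edge]
    (5,1)@(11, 3): e=[132,0,-110] → ·  [on edge]
    (4,2)@(9, 5): e=[88,0,-66] → ·  [on edge]
    (3,3)@(7, 7): e=[44,0,-22] → ·  [on edge]
    (2,4)@(5, 9): e=[0,0,22] → #  [on edge]
    (3,4)@(7, 9): e=[24,2,-4] → ·
    (1,5)@(3, 11): e=[-44,0,66] → ·  [on edge]
    (2,5)@(5, 11): e=[-20,2,40] → ·
    (3,5)@(7, 11): e=[4,4,14] → #
    (4,5)@(9, 11): e=[28,6,-12] → ·
    (0,6)@(1, 13): e=[-88,0,110] → ·  [on edge]
    (3,6)@(7, 13): e=[-16,6,32] → ·
    (7,10)@(15, 21): e=[0,22,0] → ·  [on edge]
  covered (3 px):
    · · · · · · · ·
    · · · · · · · ·
    · · · · · · · ·
    · · · · · · · ·
    · · # · · · · ·
    · · · # · · · ·
    · · · · # · · ·
    · · · · · · · ·
    · · · · · · · ·
    · · · · · · · ·
    · · · · · · · ·
T3:
  2·area = 134
  edge (14, 14)→(2, 12): d=(-12,-2) top-left  bias=+0
  edge (2, 12)→(15, 3): d=(13,-9) top-left  bias=+0
  edge (15, 3)→(14, 14): d=(-1,11) right/bottom  bias=-1
    (7,1)@(15, 3): e=[134,0,0] → ·  [on edge]
    (6,2)@(13, 5): e=[106,8,20] → #
    (7,2)@(15, 5): e=[110,26,-2] → ·
    (5,3)@(11, 7): e=[78,16,40] → #
    (7,3)@(15, 7): e=[86,52,-4] → ·
    (3,4)@(7, 9): e=[46,6,82] → #
    (4,4)@(9, 9): e=[50,24,60] → #
    (7,4)@(15, 9): e=[62,78,-6] → ·
    (2,5)@(5, 11): e=[18,14,102] → #
    (7,5)@(15, 11): e=[38,104,-8] → ·
    (2,6)@(5, 13): e=[-6,40,100] → ·
    (3,6)@(7, 13): e=[-2,58,78] → ·
  covered (15 px):
    · · · · · · · ·
    · · · · · · · ·
    · · · · · · # ·
    · · · · · # # ·
    · · · # # # # ·
    · · # # # # # ·
    · · · · # # # ·
    · · · · · · · ·
    · · · · · · · ·
    · · · · · · · ·
    · · · · · · · ·

Final: 49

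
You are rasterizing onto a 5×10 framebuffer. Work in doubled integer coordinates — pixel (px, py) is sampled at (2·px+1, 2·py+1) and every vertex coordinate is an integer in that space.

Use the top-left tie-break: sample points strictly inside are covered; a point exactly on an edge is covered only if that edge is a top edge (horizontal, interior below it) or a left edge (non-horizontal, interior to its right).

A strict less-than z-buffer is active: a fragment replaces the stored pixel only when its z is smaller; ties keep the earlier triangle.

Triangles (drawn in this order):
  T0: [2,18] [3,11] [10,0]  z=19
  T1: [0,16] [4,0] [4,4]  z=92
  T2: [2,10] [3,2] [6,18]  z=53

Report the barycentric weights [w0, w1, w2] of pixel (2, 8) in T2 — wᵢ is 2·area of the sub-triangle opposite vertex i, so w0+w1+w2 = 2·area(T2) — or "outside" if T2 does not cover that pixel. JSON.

T0:
  2·area = 38
  edge (2, 18)→(3, 11): d=(1,-7) top-left  bias=+0
  edge (3, 11)→(10, 0): d=(7,-11) top-left  bias=+0
  edge (10, 0)→(2, 18): d=(-8,18) right/bottom  bias=-1
    (3,2)@(7, 5): e=[22,2,14] → #
    (4,2)@(9, 5): e=[36,24,-22] → ·
    (3,3)@(7, 7): e=[24,16,-2] → ·
    (2,4)@(5, 9): e=[12,8,18] → #
    (3,4)@(7, 9): e=[26,30,-18] → ·
    (1,5)@(3, 11): e=[0,0,38] → #  [on edge]
    (3,5)@(7, 11): e=[28,44,-34] → ·
    (1,6)@(3, 13): e=[2,14,22] → #
    (2,6)@(5, 13): e=[16,36,-14] → ·
    (1,7)@(3, 15): e=[4,28,6] → #
    (2,7)@(5, 15): e=[18,50,-30] → ·
    (1,8)@(3, 17): e=[6,42,-10] → ·
  covered (6 px):
    · · · · ·
    · · · · ·
    · · · # ·
    · · · · ·
    · · # · ·
    · # # · ·
    · # · · ·
    · # · · ·
    · · · · ·
    · · · · ·
T1:
  2·area = 16
  edge (0, 16)→(4, 0): d=(4,-16) top-left  bias=+0
  edge (4, 0)→(4, 4): d=(0,4) right/bottom  bias=-1
  edge (4, 4)→(0, 16): d=(-4,12) right/bottom  bias=-1
    (2,0)@(5, 1): e=[20,-4,0] → ·  [on edge]
    (1,2)@(3, 5): e=[4,4,8] → #
    (2,2)@(5, 5): e=[36,-4,-16] → ·
    (1,3)@(3, 7): e=[12,4,0] → ·  [on edge]
    (0,6)@(1, 13): e=[4,12,0] → ·  [on edge]
  covered (1 px):
    · · · · ·
    · · · · ·
    · # · · ·
    · · · · ·
    · · · · ·
    · · · · ·
    · · · · ·
    · · · · ·
    · · · · ·
    · · · · ·
T2:
  2·area = 40
  edge (2, 10)→(3, 2): d=(1,-8) top-left  bias=+0
  edge (3, 2)→(6, 18): d=(3,16) right/bottom  bias=-1
  edge (6, 18)→(2, 10): d=(-4,-8) top-left  bias=+0
    (1,1)@(3, 3): e=[1,3,36] → #
    (2,1)@(5, 3): e=[17,-29,52] → ·
    (1,2)@(3, 5): e=[3,9,28] → #
    (2,2)@(5, 5): e=[19,-23,44] → ·
    (1,3)@(3, 7): e=[5,15,20] → #
    (2,3)@(5, 7): e=[21,-17,36] → ·
    (1,4)@(3, 9): e=[7,21,12] → #
    (2,4)@(5, 9): e=[23,-11,28] → ·
    (1,5)@(3, 11): e=[9,27,4] → #
    (2,5)@(5, 11): e=[25,-5,20] → ·
    (1,6)@(3, 13): e=[11,33,-4] → ·
    (2,6)@(5, 13): e=[27,1,12] → #
  covered (7 px):
    · · · · ·
    · # · · ·
    · # · · ·
    · # · · ·
    · # · · ·
    · # · · ·
    · · # · ·
    · · # · ·
    · · · · ·
    · · · · ·

Final: "outside"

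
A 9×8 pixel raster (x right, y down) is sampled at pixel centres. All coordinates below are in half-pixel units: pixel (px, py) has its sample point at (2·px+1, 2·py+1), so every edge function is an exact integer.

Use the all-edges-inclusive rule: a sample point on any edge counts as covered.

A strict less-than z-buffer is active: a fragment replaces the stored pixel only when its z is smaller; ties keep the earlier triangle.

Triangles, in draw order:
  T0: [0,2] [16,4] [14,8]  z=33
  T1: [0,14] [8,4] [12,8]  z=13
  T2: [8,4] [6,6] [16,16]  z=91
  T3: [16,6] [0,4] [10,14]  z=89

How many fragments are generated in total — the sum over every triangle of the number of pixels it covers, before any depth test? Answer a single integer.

T0:
  2·area = 68
  edge (0, 2)→(16, 4): d=(16,2) inclusive
  edge (16, 4)→(14, 8): d=(-2,4) inclusive
  edge (14, 8)→(0, 2): d=(-14,-6) inclusive
    (1,1)@(3, 3): e=[10,54,4] → █
    (2,1)@(5, 3): e=[6,46,16] → █
    (3,1)@(7, 3): e=[2,38,28] → █
    (4,1)@(9, 3): e=[-2,30,40] → ·
    (1,2)@(3, 5): e=[42,50,-24] → ·
    (2,2)@(5, 5): e=[38,42,-12] → ·
    (3,2)@(7, 5): e=[34,34,0] → █  [on edge]
    (4,2)@(9, 5): e=[30,26,12] → █
    (5,2)@(11, 5): e=[26,18,24] → █
    (6,2)@(13, 5): e=[22,10,36] → █
    (7,2)@(15, 5): e=[18,2,48] → █
    (8,2)@(17, 5): e=[14,-6,60] → ·
  covered (9 px):
    · · · · · · · · ·
    · █ █ █ · · · · ·
    · · · █ █ █ █ █ ·
    · · · · · · █ · ·
    · · · · · · · · ·
    · · · · · · · · ·
    · · · · · · · · ·
    · · · · · · · · ·
T1:
  2·area = 72
  edge (0, 14)→(8, 4): d=(8,-10) inclusive
  edge (8, 4)→(12, 8): d=(4,4) inclusive
  edge (12, 8)→(0, 14): d=(-12,6) inclusive
    (2,0)@(5, 1): e=[-54,0,126] → ·  [on edge]
    (3,1)@(7, 3): e=[-18,0,90] → ·  [on edge]
    (4,2)@(9, 5): e=[18,0,54] → █  [on edge]
    (5,2)@(11, 5): e=[38,-8,42] → ·
    (3,3)@(7, 7): e=[14,16,42] → █
    (5,3)@(11, 7): e=[54,0,18] → █  [on edge]
    (6,3)@(13, 7): e=[74,-8,6] → ·
    (2,4)@(5, 9): e=[10,32,30] → █
    (5,4)@(11, 9): e=[70,8,-6] → ·
    (6,4)@(13, 9): e=[90,0,-18] → ·  [on edge]
    (1,5)@(3, 11): e=[6,48,18] → █
    (3,5)@(7, 11): e=[46,32,-6] → ·
    (7,5)@(15, 11): e=[126,0,-54] → ·  [on edge]
    (8,6)@(17, 13): e=[162,0,-90] → ·  [on edge]
  covered (10 px):
    · · · · · · · · ·
    · · · · · · · · ·
    · · · · █ · · · ·
    · · · █ █ █ · · ·
    · · █ █ █ · · · ·
    · █ █ · · · · · ·
    █ · · · · · · · ·
    · · · · · · · · ·
T2:
  2·area = 40  (B↔C swapped to make it positive)
  edge (8, 4)→(16, 16): d=(8,12) inclusive
  edge (16, 16)→(6, 6): d=(-10,-10) inclusive
  edge (6, 6)→(8, 4): d=(2,-2) inclusive
    (0,0)@(1, 1): e=[60,0,-20] → ·  [on edge]
    (5,0)@(11, 1): e=[-60,100,0] → ·  [on edge]
    (1,1)@(3, 3): e=[52,0,-12] → ·  [on edge]
    (4,1)@(9, 3): e=[-20,60,0] → ·  [on edge]
    (2,2)@(5, 5): e=[44,0,-4] → ·  [on edge]
    (3,2)@(7, 5): e=[20,20,0] → █  [on edge]
    (4,2)@(9, 5): e=[-4,40,4] → ·
    (2,3)@(5, 7): e=[60,-20,0] → ·  [on edge]
    (3,3)@(7, 7): e=[36,0,4] → █  [on edge]
    (4,3)@(9, 7): e=[12,20,8] → █
    (5,3)@(11, 7): e=[-12,40,12] → ·
    (1,4)@(3, 9): e=[100,-60,0] → ·  [on edge]
    (4,4)@(9, 9): e=[28,0,12] → █  [on edge]
    (0,5)@(1, 11): e=[140,-100,0] → ·  [on edge]
    (5,5)@(11, 11): e=[20,0,20] → █  [on edge]
    (6,6)@(13, 13): e=[12,0,28] → █  [on edge]
    (7,7)@(15, 15): e=[4,0,36] → █  [on edge]
  covered (8 px):
    · · · · · · · · ·
    · · · · · · · · ·
    · · · █ · · · · ·
    · · · █ █ · · · ·
    · · · · █ █ · · ·
    · · · · · █ · · ·
    · · · · · · █ · ·
    · · · · · · · █ ·
T3:
  2·area = 140  (B↔C swapped to make it positive)
  edge (16, 6)→(10, 14): d=(-6,8) inclusive
  edge (10, 14)→(0, 4): d=(-10,-10) inclusive
  edge (0, 4)→(16, 6): d=(16,2) inclusive
    (0,2)@(1, 5): e=[126,0,14] → █  [on edge]
    (1,2)@(3, 5): e=[110,20,10] → █
    (2,2)@(5, 5): e=[94,40,6] → █
    (3,2)@(7, 5): e=[78,60,2] → █
    (4,2)@(9, 5): e=[62,80,-2] → ·
    (0,3)@(1, 7): e=[114,-20,46] → ·
    (1,3)@(3, 7): e=[98,0,42] → █  [on edge]
    (4,3)@(9, 7): e=[50,60,30] → █
    (5,3)@(11, 7): e=[34,80,26] → █
    (6,3)@(13, 7): e=[18,100,22] → █
    (7,3)@(15, 7): e=[2,120,18] → █
    (8,3)@(17, 7): e=[-14,140,14] → ·
    (2,4)@(5, 9): e=[70,0,70] → █  [on edge]
    (3,5)@(7, 11): e=[42,0,98] → █  [on edge]
    (4,6)@(9, 13): e=[14,0,126] → █  [on edge]
    (5,7)@(11, 15): e=[-14,0,154] → ·  [on edge]
  covered (20 px):
    · · · · · · · · ·
    · · · · · · · · ·
    █ █ █ █ · · · · ·
    · █ █ █ █ █ █ █ ·
    · · █ █ █ █ █ · ·
    · · · █ █ █ · · ·
    · · · · █ · · · ·
    · · · · · · · · ·

Result: 47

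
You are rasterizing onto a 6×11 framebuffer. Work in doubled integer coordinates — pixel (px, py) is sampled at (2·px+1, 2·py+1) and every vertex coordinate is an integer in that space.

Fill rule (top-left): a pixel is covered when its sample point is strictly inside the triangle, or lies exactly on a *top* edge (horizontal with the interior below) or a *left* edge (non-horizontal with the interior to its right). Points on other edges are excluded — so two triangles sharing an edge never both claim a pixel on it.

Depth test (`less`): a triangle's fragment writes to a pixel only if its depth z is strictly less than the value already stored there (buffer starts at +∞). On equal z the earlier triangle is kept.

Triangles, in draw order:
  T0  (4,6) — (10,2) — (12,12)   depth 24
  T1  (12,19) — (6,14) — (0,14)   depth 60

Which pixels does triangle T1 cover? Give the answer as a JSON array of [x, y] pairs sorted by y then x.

T0:
  2·area = 68
  edge (4, 6)→(10, 2): d=(6,-4) top-left  bias=+0
  edge (10, 2)→(12, 12): d=(2,10) right/bottom  bias=-1
  edge (12, 12)→(4, 6): d=(-8,-6) top-left  bias=+0
    (4,1)@(9, 3): e=[2,12,54] → #
    (5,1)@(11, 3): e=[10,-8,66] → ·
    (3,2)@(7, 5): e=[6,36,26] → #
    (5,2)@(11, 5): e=[22,-4,50] → ·
    (3,3)@(7, 7): e=[18,40,10] → #
    (5,3)@(11, 7): e=[34,0,34] → ·  [on edge]
    (3,4)@(7, 9): e=[30,44,-6] → ·
    (4,4)@(9, 9): e=[38,24,6] → #
    (5,4)@(11, 9): e=[46,4,18] → #
    (4,5)@(9, 11): e=[50,28,-10] → ·
    (5,5)@(11, 11): e=[58,8,2] → #
    (5,6)@(11, 13): e=[70,12,-14] → ·
  covered (8 px):
    · · · · · ·
    · · · · # ·
    · · · # # ·
    · · · # # ·
    · · · · # #
    · · · · · #
    · · · · · ·
    · · · · · ·
    · · · · · ·
    · · · · · ·
    · · · · · ·
T1:
  2·area = 30  (B↔C swapped to make it positive)
  edge (12, 19)→(0, 14): d=(-12,-5) top-left  bias=+0
  edge (0, 14)→(6, 14): d=(6,0) top-left  bias=+0
  edge (6, 14)→(12, 19): d=(6,5) right/bottom  bias=-1
    (1,7)@(3, 15): e=[3,6,21] → #
    (2,7)@(5, 15): e=[13,6,11] → #
    (3,7)@(7, 15): e=[23,6,1] → #
    (4,7)@(9, 15): e=[33,6,-9] → ·
    (1,8)@(3, 17): e=[-21,18,33] → ·
    (2,8)@(5, 17): e=[-11,18,23] → ·
    (3,8)@(7, 17): e=[-1,18,13] → ·
    (4,8)@(9, 17): e=[9,18,3] → #
    (5,8)@(11, 17): e=[19,18,-7] → ·
    (4,9)@(9, 19): e=[-15,30,15] → ·
  covered (4 px):
    · · · · · ·
    · · · · · ·
    · · · · · ·
    · · · · · ·
    · · · · · ·
    · · · · · ·
    · · · · · ·
    · # # # · ·
    · · · · # ·
    · · · · · ·
    · · · · · ·

Result: [[1,7],[2,7],[3,7],[4,8]]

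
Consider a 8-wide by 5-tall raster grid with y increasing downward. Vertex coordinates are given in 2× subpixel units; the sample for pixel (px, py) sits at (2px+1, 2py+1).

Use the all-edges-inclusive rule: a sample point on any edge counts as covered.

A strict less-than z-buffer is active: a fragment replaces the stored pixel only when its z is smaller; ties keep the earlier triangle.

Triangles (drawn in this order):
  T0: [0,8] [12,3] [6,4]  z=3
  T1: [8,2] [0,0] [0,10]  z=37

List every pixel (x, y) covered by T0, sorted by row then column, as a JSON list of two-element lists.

T0:
  2·area = 18  (B↔C swapped to make it positive)
  edge (0, 8)→(6, 4): d=(6,-4) inclusive
  edge (6, 4)→(12, 3): d=(6,-1) inclusive
  edge (12, 3)→(0, 8): d=(-12,5) inclusive
    (2,2)@(5, 5): e=[2,5,11] → X
    (3,2)@(7, 5): e=[10,7,1] → X
    (4,2)@(9, 5): e=[18,9,-9] → .
    (2,3)@(5, 7): e=[14,17,-13] → .
    (3,3)@(7, 7): e=[22,19,-23] → .
  covered (2 px):
    . . . . . . . .
    . . . . . . . .
    . . X X . . . .
    . . . . . . . .
    . . . . . . . .
T1:
  2·area = 80  (B↔C swapped to make it positive)
  edge (8, 2)→(0, 10): d=(-8,8) inclusive
  edge (0, 10)→(0, 0): d=(0,-10) inclusive
  edge (0, 0)→(8, 2): d=(8,2) inclusive
    (0,0)@(1, 1): e=[64,10,6] → X
    (1,0)@(3, 1): e=[48,30,2] → X
    (2,0)@(5, 1): e=[32,50,-2] → .
    (4,0)@(9, 1): e=[0,90,-10] → .  [on edge]
    (0,1)@(1, 3): e=[48,10,22] → X
    (2,1)@(5, 3): e=[16,50,14] → X
    (3,1)@(7, 3): e=[0,70,10] → X  [on edge]
    (4,1)@(9, 3): e=[-16,90,6] → .
    (0,2)@(1, 5): e=[32,10,38] → X
    (2,2)@(5, 5): e=[0,50,30] → X  [on edge]
    (3,2)@(7, 5): e=[-16,70,26] → .
    (0,3)@(1, 7): e=[16,10,54] → X
    (1,3)@(3, 7): e=[0,30,50] → X  [on edge]
    (0,4)@(1, 9): e=[0,10,70] → X  [on edge]
  covered (12 px):
    X X . . . . . .
    X X X X . . . .
    X X X . . . . .
    X X . . . . . .
    X . . . . . . .

Final: [[2,2],[3,2]]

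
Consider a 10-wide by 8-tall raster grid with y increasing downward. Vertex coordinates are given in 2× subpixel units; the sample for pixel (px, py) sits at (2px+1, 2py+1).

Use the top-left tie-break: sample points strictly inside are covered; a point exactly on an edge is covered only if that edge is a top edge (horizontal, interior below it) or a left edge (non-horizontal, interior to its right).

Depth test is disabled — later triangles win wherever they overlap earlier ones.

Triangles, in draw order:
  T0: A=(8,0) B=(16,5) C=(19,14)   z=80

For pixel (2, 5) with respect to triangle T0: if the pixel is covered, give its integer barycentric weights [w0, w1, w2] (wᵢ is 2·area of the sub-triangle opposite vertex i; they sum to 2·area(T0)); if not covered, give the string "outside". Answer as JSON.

T0:
  2·area = 57
  edge (8, 0)→(16, 5): d=(8,5) right/bottom  bias=-1
  edge (16, 5)→(19, 14): d=(3,9) right/bottom  bias=-1
  edge (19, 14)→(8, 0): d=(-11,-14) top-left  bias=+0
    (4,0)@(9, 1): e=[3,51,3] → #
    (5,0)@(11, 1): e=[-7,33,31] → ·
    (4,1)@(9, 3): e=[19,57,-19] → ·
    (5,1)@(11, 3): e=[9,39,9] → #
    (6,1)@(13, 3): e=[-1,21,37] → ·
    (5,2)@(11, 5): e=[25,45,-13] → ·
    (6,2)@(13, 5): e=[15,27,15] → #
    (7,2)@(15, 5): e=[5,9,43] → #
    (8,2)@(17, 5): e=[-5,-9,71] → ·
    (6,3)@(13, 7): e=[31,33,-7] → ·
    (7,3)@(15, 7): e=[21,15,21] → #
    (8,3)@(17, 7): e=[11,-3,49] → ·
  covered (7 px):
    · · · · # · · · · ·
    · · · · · # · · · ·
    · · · · · · # # · ·
    · · · · · · · # · ·
    · · · · · · · · # ·
    · · · · · · · · # ·
    · · · · · · · · · ·
    · · · · · · · · · ·

Final: "outside"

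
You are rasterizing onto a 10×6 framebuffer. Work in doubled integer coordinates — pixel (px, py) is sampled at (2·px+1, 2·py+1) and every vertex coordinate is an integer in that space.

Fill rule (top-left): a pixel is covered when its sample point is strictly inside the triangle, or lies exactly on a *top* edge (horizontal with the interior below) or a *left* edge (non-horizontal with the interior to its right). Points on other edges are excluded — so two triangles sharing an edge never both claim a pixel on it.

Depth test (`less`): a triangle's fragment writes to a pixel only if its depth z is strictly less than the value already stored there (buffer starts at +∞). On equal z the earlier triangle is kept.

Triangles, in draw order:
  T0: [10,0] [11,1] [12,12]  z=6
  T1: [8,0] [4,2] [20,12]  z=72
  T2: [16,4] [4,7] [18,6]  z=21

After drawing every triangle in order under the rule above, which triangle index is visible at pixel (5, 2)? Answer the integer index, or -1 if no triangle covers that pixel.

T0:
  2·area = 10
  edge (10, 0)→(11, 1): d=(1,1) right/bottom  bias=-1
  edge (11, 1)→(12, 12): d=(1,11) right/bottom  bias=-1
  edge (12, 12)→(10, 0): d=(-2,-12) top-left  bias=+0
    (5,0)@(11, 1): e=[0,0,10] → ·  [on edge]
    (5,1)@(11, 3): e=[2,2,6] → #
    (6,1)@(13, 3): e=[0,-20,30] → ·  [on edge]
    (5,2)@(11, 5): e=[4,4,2] → #
    (6,2)@(13, 5): e=[2,-18,26] → ·
    (7,2)@(15, 5): e=[0,-40,50] → ·  [on edge]
    (5,3)@(11, 7): e=[6,6,-2] → ·
    (8,3)@(17, 7): e=[0,-60,70] → ·  [on edge]
    (9,4)@(19, 9): e=[0,-80,90] → ·  [on edge]
  covered (2 px):
    · · · · · · · · · ·
    · · · · · # · · · ·
    · · · · · # · · · ·
    · · · · · · · · · ·
    · · · · · · · · · ·
    · · · · · · · · · ·
T1:
  2·area = 72  (B↔C swapped to make it positive)
  edge (8, 0)→(20, 12): d=(12,12) right/bottom  bias=-1
  edge (20, 12)→(4, 2): d=(-16,-10) top-left  bias=+0
  edge (4, 2)→(8, 0): d=(4,-2) top-left  bias=+0
    (3,0)@(7, 1): e=[24,46,2] → #
    (4,0)@(9, 1): e=[0,66,6] → ·  [on edge]
    (3,1)@(7, 3): e=[48,14,10] → #
    (4,1)@(9, 3): e=[24,34,14] → #
    (5,1)@(11, 3): e=[0,54,18] → ·  [on edge]
    (3,2)@(7, 5): e=[72,-18,18] → ·
    (4,2)@(9, 5): e=[48,2,22] → #
    (5,2)@(11, 5): e=[24,22,26] → #
    (6,2)@(13, 5): e=[0,42,30] → ·  [on edge]
    (4,3)@(9, 7): e=[72,-30,30] → ·
    (5,3)@(11, 7): e=[48,-10,34] → ·
    (6,3)@(13, 7): e=[24,10,38] → #
    (7,3)@(15, 7): e=[0,30,42] → ·  [on edge]
    (8,4)@(17, 9): e=[0,18,54] → ·  [on edge]
    (9,5)@(19, 11): e=[0,6,66] → ·  [on edge]
  covered (6 px):
    · · · # · · · · · ·
    · · · # # · · · · ·
    · · · · # # · · · ·
    · · · · · · # · · ·
    · · · · · · · · · ·
    · · · · · · · · · ·
T2:
  2·area = 30  (B↔C swapped to make it positive)
  edge (16, 4)→(18, 6): d=(2,2) right/bottom  bias=-1
  edge (18, 6)→(4, 7): d=(-14,1) right/bottom  bias=-1
  edge (4, 7)→(16, 4): d=(12,-3) top-left  bias=+0
    (6,0)@(13, 1): e=[0,75,-45] → ·  [on edge]
    (7,1)@(15, 3): e=[0,45,-15] → ·  [on edge]
    (6,2)@(13, 5): e=[8,19,3] → #
    (7,2)@(15, 5): e=[4,17,9] → #
    (8,2)@(17, 5): e=[0,15,15] → ·  [on edge]
    (6,3)@(13, 7): e=[12,-9,27] → ·
    (7,3)@(15, 7): e=[8,-11,33] → ·
    (9,3)@(19, 7): e=[0,-15,45] → ·  [on edge]
  covered (2 px):
    · · · · · · · · · ·
    · · · · · · · · · ·
    · · · · · · # # · ·
    · · · · · · · · · ·
    · · · · · · · · · ·
    · · · · · · · · · ·

Z-buffer (winner per pixel, '.' = empty):
  . . . 1 . . . . . .
  . . . 1 1 0 . . . .
  . . . . 1 0 2 2 . .
  . . . . . . 1 . . .
  . . . . . . . . . .
  . . . . . . . . . .

Result: 0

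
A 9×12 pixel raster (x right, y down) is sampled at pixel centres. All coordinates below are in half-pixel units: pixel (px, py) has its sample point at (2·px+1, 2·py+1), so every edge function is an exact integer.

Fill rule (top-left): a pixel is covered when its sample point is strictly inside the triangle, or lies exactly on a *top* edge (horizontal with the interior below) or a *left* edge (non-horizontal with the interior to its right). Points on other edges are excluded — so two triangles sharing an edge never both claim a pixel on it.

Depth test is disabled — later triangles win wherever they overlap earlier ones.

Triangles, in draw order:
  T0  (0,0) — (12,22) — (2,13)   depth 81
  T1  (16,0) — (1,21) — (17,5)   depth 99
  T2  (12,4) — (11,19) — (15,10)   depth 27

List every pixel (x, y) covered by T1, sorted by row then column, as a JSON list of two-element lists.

T0:
  2·area = 112
  edge (0, 0)→(12, 22): d=(12,22) right/bottom  bias=-1
  edge (12, 22)→(2, 13): d=(-10,-9) top-left  bias=+0
  edge (2, 13)→(0, 0): d=(-2,-13) top-left  bias=+0
    (0,1)@(1, 3): e=[14,91,7] → #
    (1,1)@(3, 3): e=[-30,109,33] → ·
    (0,2)@(1, 5): e=[38,71,3] → #
    (1,2)@(3, 5): e=[-6,89,29] → ·
    (0,3)@(1, 7): e=[62,51,-1] → ·
    (1,3)@(3, 7): e=[18,69,25] → #
    (2,3)@(5, 7): e=[-26,87,51] → ·
    (1,4)@(3, 9): e=[42,49,21] → #
    (2,4)@(5, 9): e=[-2,67,47] → ·
    (1,5)@(3, 11): e=[66,29,17] → #
    (2,5)@(5, 11): e=[22,47,43] → #
    (3,5)@(7, 11): e=[-22,65,69] → ·
  covered (15 px):
    · · · · · · · · ·
    # · · · · · · · ·
    # · · · · · · · ·
    · # · · · · · · ·
    · # · · · · · · ·
    · # # · · · · · ·
    · # # # · · · · ·
    · · # # · · · · ·
    · · · # # · · · ·
    · · · · # · · · ·
    · · · · · # · · ·
    · · · · · · · · ·
T1:
  2·area = 96  (B↔C swapped to make it positive)
  edge (16, 0)→(17, 5): d=(1,5) right/bottom  bias=-1
  edge (17, 5)→(1, 21): d=(-16,16) right/bottom  bias=-1
  edge (1, 21)→(16, 0): d=(15,-21) top-left  bias=+0
    (7,1)@(15, 3): e=[8,64,24] → #
    (8,1)@(17, 3): e=[-2,32,66] → ·
    (6,2)@(13, 5): e=[20,64,12] → #
    (8,2)@(17, 5): e=[0,0,96] → ·  [on edge]
    (5,3)@(11, 7): e=[32,64,0] → #  [on edge]
    (7,3)@(15, 7): e=[12,0,84] → ·  [on edge]
    (5,4)@(11, 9): e=[34,32,30] → #
    (6,4)@(13, 9): e=[24,0,72] → ·  [on edge]
    (4,5)@(9, 11): e=[46,32,18] → #
    (5,5)@(11, 11): e=[36,0,60] → ·  [on edge]
    (3,6)@(7, 13): e=[58,32,6] → #
    (4,6)@(9, 13): e=[48,0,48] → ·  [on edge]
    (3,7)@(7, 15): e=[60,0,36] → ·  [on edge]
    (2,8)@(5, 17): e=[72,0,24] → ·  [on edge]
    (1,9)@(3, 19): e=[84,0,12] → ·  [on edge]
    (0,10)@(1, 21): e=[96,0,0] → ·  [on edge]
  covered (8 px):
    · · · · · · · · ·
    · · · · · · · # ·
    · · · · · · # # ·
    · · · · · # # · ·
    · · · · · # · · ·
    · · · · # · · · ·
    · · · # · · · · ·
    · · · · · · · · ·
    · · · · · · · · ·
    · · · · · · · · ·
    · · · · · · · · ·
    · · · · · · · · ·
T2:
  2·area = 51  (B↔C swapped to make it positive)
  edge (12, 4)→(15, 10): d=(3,6) right/bottom  bias=-1
  edge (15, 10)→(11, 19): d=(-4,9) right/bottom  bias=-1
  edge (11, 19)→(12, 4): d=(1,-15) top-left  bias=+0
    (6,3)@(13, 7): e=[3,30,18] → #
    (7,3)@(15, 7): e=[-9,12,48] → ·
    (6,4)@(13, 9): e=[9,22,20] → #
    (7,4)@(15, 9): e=[-3,4,50] → ·
    (6,5)@(13, 11): e=[15,14,22] → #
    (7,5)@(15, 11): e=[3,-4,52] → ·
    (6,6)@(13, 13): e=[21,6,24] → #
    (7,6)@(15, 13): e=[9,-12,54] → ·
    (6,7)@(13, 15): e=[27,-2,26] → ·
    (5,9)@(11, 19): e=[51,0,0] → ·  [on edge]
  covered (4 px):
    · · · · · · · · ·
    · · · · · · · · ·
    · · · · · · · · ·
    · · · · · · # · ·
    · · · · · · # · ·
    · · · · · · # · ·
    · · · · · · # · ·
    · · · · · · · · ·
    · · · · · · · · ·
    · · · · · · · · ·
    · · · · · · · · ·
    · · · · · · · · ·

Answer: [[7,1],[6,2],[7,2],[5,3],[6,3],[5,4],[4,5],[3,6]]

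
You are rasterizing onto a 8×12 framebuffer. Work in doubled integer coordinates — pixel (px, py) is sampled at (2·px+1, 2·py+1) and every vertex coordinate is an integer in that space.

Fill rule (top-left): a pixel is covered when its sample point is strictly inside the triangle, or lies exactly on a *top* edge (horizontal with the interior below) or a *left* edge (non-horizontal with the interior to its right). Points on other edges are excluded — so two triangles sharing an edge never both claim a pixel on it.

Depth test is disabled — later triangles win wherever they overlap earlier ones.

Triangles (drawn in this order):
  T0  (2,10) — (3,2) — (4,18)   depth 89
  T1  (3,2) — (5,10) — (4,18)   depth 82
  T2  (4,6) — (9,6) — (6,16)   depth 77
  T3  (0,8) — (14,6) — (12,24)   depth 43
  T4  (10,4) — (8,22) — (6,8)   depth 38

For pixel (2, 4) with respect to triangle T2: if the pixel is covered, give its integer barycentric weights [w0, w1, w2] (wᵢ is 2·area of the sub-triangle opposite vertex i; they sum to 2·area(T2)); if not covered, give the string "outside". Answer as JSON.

T0:
  2·area = 24
  edge (2, 10)→(3, 2): d=(1,-8) top-left  bias=+0
  edge (3, 2)→(4, 18): d=(1,16) right/bottom  bias=-1
  edge (4, 18)→(2, 10): d=(-2,-8) top-left  bias=+0
    (1,1)@(3, 3): e=[1,1,22] → █
    (2,1)@(5, 3): e=[17,-31,38] → ·
    (1,2)@(3, 5): e=[3,3,18] → █
    (2,2)@(5, 5): e=[19,-29,34] → ·
    (1,3)@(3, 7): e=[5,5,14] → █
    (2,3)@(5, 7): e=[21,-27,30] → ·
    (1,4)@(3, 9): e=[7,7,10] → █
    (2,4)@(5, 9): e=[23,-25,26] → ·
    (1,5)@(3, 11): e=[9,9,6] → █
    (2,5)@(5, 11): e=[25,-23,22] → ·
    (1,6)@(3, 13): e=[11,11,2] → █
    (2,6)@(5, 13): e=[27,-21,18] → ·
  covered (6 px):
    · · · · · · · ·
    · █ · · · · · ·
    · █ · · · · · ·
    · █ · · · · · ·
    · █ · · · · · ·
    · █ · · · · · ·
    · █ · · · · · ·
    · · · · · · · ·
    · · · · · · · ·
    · · · · · · · ·
    · · · · · · · ·
    · · · · · · · ·
T1:
  2·area = 24
  edge (3, 2)→(5, 10): d=(2,8) right/bottom  bias=-1
  edge (5, 10)→(4, 18): d=(-1,8) right/bottom  bias=-1
  edge (4, 18)→(3, 2): d=(-1,-16) top-left  bias=+0
  covered (0 px):
    · · · · · · · ·
    · · · · · · · ·
    · · · · · · · ·
    · · · · · · · ·
    · · · · · · · ·
    · · · · · · · ·
    · · · · · · · ·
    · · · · · · · ·
    · · · · · · · ·
    · · · · · · · ·
    · · · · · · · ·
    · · · · · · · ·
T2:
  2·area = 50
  edge (4, 6)→(9, 6): d=(5,0) top-left  bias=+0
  edge (9, 6)→(6, 16): d=(-3,10) right/bottom  bias=-1
  edge (6, 16)→(4, 6): d=(-2,-10) top-left  bias=+0
    (1,0)@(3, 1): e=[-25,75,0] → ·  [on edge]
    (2,3)@(5, 7): e=[5,37,8] → █
    (3,3)@(7, 7): e=[5,17,28] → █
    (4,3)@(9, 7): e=[5,-3,48] → ·
    (2,4)@(5, 9): e=[15,31,4] → █
    (4,4)@(9, 9): e=[15,-9,44] → ·
    (2,5)@(5, 11): e=[25,25,0] → █  [on edge]
    (4,5)@(9, 11): e=[25,-15,40] → ·
    (2,6)@(5, 13): e=[35,19,-4] → ·
    (3,6)@(7, 13): e=[35,-1,16] → ·
    (3,10)@(7, 21): e=[75,-25,0] → ·  [on edge]
  covered (6 px):
    · · · · · · · ·
    · · · · · · · ·
    · · · · · · · ·
    · · █ █ · · · ·
    · · █ █ · · · ·
    · · █ █ · · · ·
    · · · · · · · ·
    · · · · · · · ·
    · · · · · · · ·
    · · · · · · · ·
    · · · · · · · ·
    · · · · · · · ·
T3:
  2·area = 248
  edge (0, 8)→(14, 6): d=(14,-2) top-left  bias=+0
  edge (14, 6)→(12, 24): d=(-2,18) right/bottom  bias=-1
  edge (12, 24)→(0, 8): d=(-12,-16) top-left  bias=+0
    (3,3)@(7, 7): e=[0,124,124] → █  [on edge]
    (4,3)@(9, 7): e=[4,88,156] → █
    (5,3)@(11, 7): e=[8,52,188] → █
    (6,3)@(13, 7): e=[12,16,220] → █
    (7,3)@(15, 7): e=[16,-20,252] → ·
    (0,4)@(1, 9): e=[16,228,4] → █
    (1,4)@(3, 9): e=[20,192,36] → █
    (2,4)@(5, 9): e=[24,156,68] → █
    (7,4)@(15, 9): e=[44,-24,228] → ·
    (0,5)@(1, 11): e=[44,224,-20] → ·
    (1,5)@(3, 11): e=[48,188,12] → █
    (7,5)@(15, 11): e=[72,-28,204] → ·
    (6,7)@(13, 15): e=[124,0,124] → ·  [on edge]
  covered (31 px):
    · · · · · · · ·
    · · · · · · · ·
    · · · · · · · ·
    · · · █ █ █ █ ·
    █ █ █ █ █ █ █ ·
    · █ █ █ █ █ █ ·
    · · █ █ █ █ █ ·
    · · · █ █ █ · ·
    · · · █ █ █ · ·
    · · · · █ █ · ·
    · · · · · █ · ·
    · · · · · · · ·
T4:
  2·area = 64
  edge (10, 4)→(8, 22): d=(-2,18) right/bottom  bias=-1
  edge (8, 22)→(6, 8): d=(-2,-14) top-left  bias=+0
  edge (6, 8)→(10, 4): d=(4,-4) top-left  bias=+0
    (2,0)@(5, 1): e=[96,0,-32] → ·  [on edge]
    (6,0)@(13, 1): e=[-48,112,0] → ·  [on edge]
    (5,1)@(11, 3): e=[-16,80,0] → ·  [on edge]
    (4,2)@(9, 5): e=[16,48,0] → █  [on edge]
    (5,2)@(11, 5): e=[-20,76,8] → ·
    (3,3)@(7, 7): e=[48,16,0] → █  [on edge]
    (5,3)@(11, 7): e=[-24,72,16] → ·
    (2,4)@(5, 9): e=[80,-16,0] → ·  [on edge]
    (3,4)@(7, 9): e=[44,12,8] → █
    (5,4)@(11, 9): e=[-28,68,24] → ·
    (1,5)@(3, 11): e=[112,-48,0] → ·  [on edge]
    (3,5)@(7, 11): e=[40,8,16] → █
    (0,6)@(1, 13): e=[144,-80,0] → ·  [on edge]
    (4,6)@(9, 13): e=[0,32,32] → ·  [on edge]
    (3,7)@(7, 15): e=[32,0,32] → █  [on edge]
  covered (9 px):
    · · · · · · · ·
    · · · · · · · ·
    · · · · █ · · ·
    · · · █ █ · · ·
    · · · █ █ · · ·
    · · · █ █ · · ·
    · · · █ · · · ·
    · · · █ · · · ·
    · · · · · · · ·
    · · · · · · · ·
    · · · · · · · ·
    · · · · · · · ·

Answer: [31,4,15]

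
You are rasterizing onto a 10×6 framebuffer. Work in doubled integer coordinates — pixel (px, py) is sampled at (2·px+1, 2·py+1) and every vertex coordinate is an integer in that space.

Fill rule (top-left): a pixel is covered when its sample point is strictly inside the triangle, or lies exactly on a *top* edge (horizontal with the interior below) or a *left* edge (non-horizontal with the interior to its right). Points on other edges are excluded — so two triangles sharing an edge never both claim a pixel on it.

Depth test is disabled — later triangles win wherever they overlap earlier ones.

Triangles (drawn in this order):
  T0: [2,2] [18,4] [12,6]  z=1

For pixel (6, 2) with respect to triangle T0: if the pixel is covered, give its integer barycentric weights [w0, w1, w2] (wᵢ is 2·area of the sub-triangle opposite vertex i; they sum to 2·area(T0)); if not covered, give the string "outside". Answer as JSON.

T0:
  2·area = 44
  edge (2, 2)→(18, 4): d=(16,2) right/bottom  bias=-1
  edge (18, 4)→(12, 6): d=(-6,2) right/bottom  bias=-1
  edge (12, 6)→(2, 2): d=(-10,-4) top-left  bias=+0
    (2,1)@(5, 3): e=[10,32,2] → #
    (3,1)@(7, 3): e=[6,28,10] → #
    (4,1)@(9, 3): e=[2,24,18] → #
    (5,1)@(11, 3): e=[-2,20,26] → ·
    (2,2)@(5, 5): e=[42,20,-18] → ·
    (3,2)@(7, 5): e=[38,16,-10] → ·
    (4,2)@(9, 5): e=[34,12,-2] → ·
    (5,2)@(11, 5): e=[30,8,6] → #
    (6,2)@(13, 5): e=[26,4,14] → #
    (7,2)@(15, 5): e=[22,0,22] → ·  [on edge]
    (4,3)@(9, 7): e=[66,0,-22] → ·  [on edge]
    (5,3)@(11, 7): e=[62,-4,-14] → ·
    (1,4)@(3, 9): e=[110,0,-66] → ·  [on edge]
  covered (5 px):
    · · · · · · · · · ·
    · · # # # · · · · ·
    · · · · · # # · · ·
    · · · · · · · · · ·
    · · · · · · · · · ·
    · · · · · · · · · ·

Result: [4,14,26]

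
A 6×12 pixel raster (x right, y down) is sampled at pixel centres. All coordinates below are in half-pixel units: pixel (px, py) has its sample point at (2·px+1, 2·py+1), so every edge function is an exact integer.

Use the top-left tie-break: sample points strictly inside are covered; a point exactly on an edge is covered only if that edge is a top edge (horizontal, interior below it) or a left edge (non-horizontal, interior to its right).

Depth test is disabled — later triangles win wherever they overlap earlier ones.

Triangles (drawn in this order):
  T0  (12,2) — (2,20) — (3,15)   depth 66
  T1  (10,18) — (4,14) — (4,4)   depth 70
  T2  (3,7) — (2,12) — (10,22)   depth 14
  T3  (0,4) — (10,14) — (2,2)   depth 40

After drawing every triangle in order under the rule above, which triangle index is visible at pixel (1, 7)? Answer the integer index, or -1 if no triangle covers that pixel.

T0:
  2·area = 32
  edge (12, 2)→(2, 20): d=(-10,18) right/bottom  bias=-1
  edge (2, 20)→(3, 15): d=(1,-5) top-left  bias=+0
  edge (3, 15)→(12, 2): d=(9,-13) top-left  bias=+0
    (2,2)@(5, 5): e=[96,0,-64] → .  [on edge]
    (4,3)@(9, 7): e=[4,22,6] → X
    (5,3)@(11, 7): e=[-32,32,32] → .
    (4,4)@(9, 9): e=[-16,24,24] → .
    (3,5)@(7, 11): e=[0,16,16] → .  [on edge]
    (2,6)@(5, 13): e=[16,8,8] → X
    (3,6)@(7, 13): e=[-20,18,34] → .
    (1,7)@(3, 15): e=[32,0,0] → X  [on edge]
    (2,7)@(5, 15): e=[-4,10,26] → .
    (1,8)@(3, 17): e=[12,2,18] → X
    (2,8)@(5, 17): e=[-24,12,44] → .
    (1,9)@(3, 19): e=[-8,4,36] → .
  covered (4 px):
    . . . . . .
    . . . . . .
    . . . . . .
    . . . . X .
    . . . . . .
    . . . . . .
    . . X . . .
    . X . . . .
    . X . . . .
    . . . . . .
    . . . . . .
    . . . . . .
T1:
  2·area = 60
  edge (10, 18)→(4, 14): d=(-6,-4) top-left  bias=+0
  edge (4, 14)→(4, 4): d=(0,-10) top-left  bias=+0
  edge (4, 4)→(10, 18): d=(6,14) right/bottom  bias=-1
    (2,3)@(5, 7): e=[46,10,4] → X
    (3,3)@(7, 7): e=[54,30,-24] → .
    (2,4)@(5, 9): e=[34,10,16] → X
    (3,4)@(7, 9): e=[42,30,-12] → .
    (2,5)@(5, 11): e=[22,10,28] → X
    (3,5)@(7, 11): e=[30,30,0] → .  [on edge]
    (2,6)@(5, 13): e=[10,10,40] → X
    (3,6)@(7, 13): e=[18,30,12] → X
    (4,6)@(9, 13): e=[26,50,-16] → .
    (2,7)@(5, 15): e=[-2,10,52] → .
    (3,7)@(7, 15): e=[6,30,24] → X
    (4,7)@(9, 15): e=[14,50,-4] → .
  covered (7 px):
    . . . . . .
    . . . . . .
    . . . . . .
    . . X . . .
    . . X . . .
    . . X . . .
    . . X X . .
    . . . X . .
    . . . . X .
    . . . . . .
    . . . . . .
    . . . . . .
T2:
  2·area = 50  (B↔C swapped to make it positive)
  edge (3, 7)→(10, 22): d=(7,15) right/bottom  bias=-1
  edge (10, 22)→(2, 12): d=(-8,-10) top-left  bias=+0
  edge (2, 12)→(3, 7): d=(1,-5) top-left  bias=+0
    (1,3)@(3, 7): e=[0,50,0] → .  [on edge]
    (1,4)@(3, 9): e=[14,34,2] → X
    (2,4)@(5, 9): e=[-16,54,12] → .
    (1,5)@(3, 11): e=[28,18,4] → X
    (2,5)@(5, 11): e=[-2,38,14] → .
    (1,6)@(3, 13): e=[42,2,6] → X
    (2,6)@(5, 13): e=[12,22,16] → X
    (3,6)@(7, 13): e=[-18,42,26] → .
    (1,7)@(3, 15): e=[56,-14,8] → .
    (2,7)@(5, 15): e=[26,6,18] → X
    (3,7)@(7, 15): e=[-4,26,28] → .
    (0,8)@(1, 17): e=[100,-50,0] → .  [on edge]
  covered (6 px):
    . . . . . .
    . . . . . .
    . . . . . .
    . . . . . .
    . X . . . .
    . X . . . .
    . X X . . .
    . . X . . .
    . . . X . .
    . . . . . .
    . . . . . .
    . . . . . .
T3:
  2·area = 40  (B↔C swapped to make it positive)
  edge (0, 4)→(2, 2): d=(2,-2) top-left  bias=+0
  edge (2, 2)→(10, 14): d=(8,12) right/bottom  bias=-1
  edge (10, 14)→(0, 4): d=(-10,-10) top-left  bias=+0
    (1,0)@(3, 1): e=[0,-20,60] → .  [on edge]
    (0,1)@(1, 3): e=[0,20,20] → X  [on edge]
    (1,1)@(3, 3): e=[4,-4,40] → .
    (0,2)@(1, 5): e=[4,36,0] → X  [on edge]
    (1,2)@(3, 5): e=[8,12,20] → X
    (2,2)@(5, 5): e=[12,-12,40] → .
    (0,3)@(1, 7): e=[8,52,-20] → .
    (1,3)@(3, 7): e=[12,28,0] → X  [on edge]
    (2,3)@(5, 7): e=[16,4,20] → X
    (3,3)@(7, 7): e=[20,-20,40] → .
    (1,4)@(3, 9): e=[16,44,-20] → .
    (2,4)@(5, 9): e=[20,20,0] → X  [on edge]
    (3,5)@(7, 11): e=[28,12,0] → X  [on edge]
    (4,6)@(9, 13): e=[36,4,0] → X  [on edge]
    (5,7)@(11, 15): e=[44,-4,0] → .  [on edge]
  covered (8 px):
    . . . . . .
    X . . . . .
    X X . . . .
    . X X . . .
    . . X . . .
    . . . X . .
    . . . . X .
    . . . . . .
    . . . . . .
    . . . . . .
    . . . . . .
    . . . . . .

Z-buffer (winner per pixel, '.' = empty):
  . . . . . .
  3 . . . . .
  3 3 . . . .
  . 3 3 . 0 .
  . 2 3 . . .
  . 2 1 3 . .
  . 2 2 1 3 .
  . 0 2 1 . .
  . 0 . 2 1 .
  . . . . . .
  . . . . . .
  . . . . . .

Final: 0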